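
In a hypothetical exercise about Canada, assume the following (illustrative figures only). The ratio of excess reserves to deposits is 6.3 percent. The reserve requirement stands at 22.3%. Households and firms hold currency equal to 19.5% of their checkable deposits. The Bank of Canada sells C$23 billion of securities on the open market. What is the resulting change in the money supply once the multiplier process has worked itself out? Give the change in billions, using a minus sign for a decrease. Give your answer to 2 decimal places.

-57.14 billion

The money multiplier is m = (1 + c) / (rr + e + c) = (1 + 0.195) / (0.223 + 0.063 + 0.195) ≈ 2.48441.
The sale removes 23 billion of base, so ΔM = m × ΔMB = 2.48441 × (−23) ≈ -57.1414 billion.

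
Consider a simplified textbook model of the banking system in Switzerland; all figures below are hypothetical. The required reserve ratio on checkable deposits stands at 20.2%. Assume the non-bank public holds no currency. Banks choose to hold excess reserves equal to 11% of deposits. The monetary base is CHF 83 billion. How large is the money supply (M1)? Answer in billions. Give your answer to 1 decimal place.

CHF 266.0 billion

The money multiplier is m = 1 / (rr + e) = 1 / (0.202 + 0.11) ≈ 3.2051.
So M = m × MB = 3.2051 × 83 = 266.0233 billion.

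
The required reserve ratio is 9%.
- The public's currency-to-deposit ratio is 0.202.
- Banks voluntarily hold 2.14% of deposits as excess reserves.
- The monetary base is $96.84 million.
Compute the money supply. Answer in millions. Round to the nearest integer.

The money multiplier is m = (1 + c) / (rr + e + c) = (1 + 0.202) / (0.09 + 0.0214 + 0.202) ≈ 3.8354.
So M = m × MB = 3.8354 × 96.84 ≈ 371.4201 million.

$371 million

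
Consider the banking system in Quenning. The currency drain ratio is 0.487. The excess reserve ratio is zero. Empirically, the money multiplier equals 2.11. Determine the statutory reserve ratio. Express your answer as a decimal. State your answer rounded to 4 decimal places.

Using m = 2.11. Since m = (1 + c)/(c + rr + e), the denominator satisfies c + rr + e = (1 + c)/m = (1 + 0.487) / 2.11 ≈ 0.704739.
With c = 0.487 and e = 0, the statutory reserve ratio is 0.704739 − 0.487 − 0 = 0.217739.

0.2177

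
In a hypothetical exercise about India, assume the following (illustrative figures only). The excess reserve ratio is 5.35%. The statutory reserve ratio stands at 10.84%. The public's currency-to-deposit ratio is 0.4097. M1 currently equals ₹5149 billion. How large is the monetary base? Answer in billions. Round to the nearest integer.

₹2088 billion

The money multiplier is m = (1 + c) / (rr + e + c) = (1 + 0.4097) / (0.1084 + 0.0535 + 0.4097) ≈ 2.46624.
MB = M / m = 5149 / 2.46624 ≈ 2087.7936 billion.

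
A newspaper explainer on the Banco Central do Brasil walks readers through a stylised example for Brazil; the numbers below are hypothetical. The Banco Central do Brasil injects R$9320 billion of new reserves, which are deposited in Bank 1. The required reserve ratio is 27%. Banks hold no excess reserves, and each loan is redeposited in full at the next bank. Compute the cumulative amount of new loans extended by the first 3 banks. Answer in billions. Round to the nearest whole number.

R$15396 billion

Bank i lends (1 − rr)^i of the original deposit: Bank 1 lends 9320·0.7300 = 6803.6000, Bank 2 lends 9320·0.7300² = 4966.6280, and so on.
Summing a geometric series: total = 9320·[0.7300·(1 − 0.7300^3) / (1 − 0.7300)] ≈ 15395.8664 billion.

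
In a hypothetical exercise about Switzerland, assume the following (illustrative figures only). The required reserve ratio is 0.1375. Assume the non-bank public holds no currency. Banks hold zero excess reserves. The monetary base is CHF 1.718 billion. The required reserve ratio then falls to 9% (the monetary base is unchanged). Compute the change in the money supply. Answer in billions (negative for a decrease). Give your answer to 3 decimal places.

Initially m₁ = 1 / (0.1375) ≈ 7.27273, so M₁ = 7.27273 × 1.718 ≈ 12.4946 billion.
After the change m₂ = 1 / (0.09) ≈ 11.11111, so M₂ = 11.11111 × 1.718 ≈ 19.0889 billion.
ΔM = M₂ − M₁ = 19.0889 − 12.4946 = 6.5943 billion.

CHF 6.594 billion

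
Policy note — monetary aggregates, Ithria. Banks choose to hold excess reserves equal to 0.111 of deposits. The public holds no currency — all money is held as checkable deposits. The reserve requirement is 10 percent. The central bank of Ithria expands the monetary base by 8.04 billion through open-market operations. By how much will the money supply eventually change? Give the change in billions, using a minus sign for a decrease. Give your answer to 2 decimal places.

The money multiplier is m = 1 / (rr + e) = 1 / (0.1 + 0.111) ≈ 4.7393.
The purchase adds 8.04 billion of base, so ΔM = m × ΔMB = 4.7393 × (+8.04) ≈ 38.104 billion.

38.10 billion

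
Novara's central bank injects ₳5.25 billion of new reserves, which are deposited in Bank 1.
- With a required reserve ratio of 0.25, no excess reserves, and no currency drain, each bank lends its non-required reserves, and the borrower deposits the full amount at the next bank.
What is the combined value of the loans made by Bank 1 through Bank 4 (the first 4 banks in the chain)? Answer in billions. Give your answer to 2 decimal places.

Bank i lends (1 − rr)^i of the original deposit: Bank 1 lends 5.25·0.7500 = 3.9375, Bank 2 lends 5.25·0.7500² ≈ 2.9531, and so on.
Summing a geometric series: total = 5.25·[0.7500·(1 − 0.7500^4) / (1 − 0.7500)] ≈ 10.7666 billion.

₳10.77 billion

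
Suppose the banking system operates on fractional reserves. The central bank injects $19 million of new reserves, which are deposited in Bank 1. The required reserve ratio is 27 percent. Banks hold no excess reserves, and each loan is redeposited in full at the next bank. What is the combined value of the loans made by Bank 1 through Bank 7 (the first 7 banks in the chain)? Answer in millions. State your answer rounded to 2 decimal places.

$45.70 million

Bank i lends (1 − rr)^i of the original deposit: Bank 1 lends 19·0.7300 = 13.8700, Bank 2 lends 19·0.7300² = 10.1251, and so on.
Summing a geometric series: total = 19·[0.7300·(1 − 0.7300^7) / (1 − 0.7300)] ≈ 45.6953 million.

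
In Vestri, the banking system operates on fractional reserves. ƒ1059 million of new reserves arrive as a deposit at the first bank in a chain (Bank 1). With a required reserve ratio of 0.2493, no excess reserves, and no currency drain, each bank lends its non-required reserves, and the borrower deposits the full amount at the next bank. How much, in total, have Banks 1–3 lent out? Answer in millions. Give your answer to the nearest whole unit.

ƒ1840 million

Bank i lends (1 − rr)^i of the original deposit: Bank 1 lends 1059·0.7507 = 794.9913, Bank 2 lends 1059·0.7507² ≈ 596.8000, and so on.
Summing a geometric series: total = 1059·[0.7507·(1 − 0.7507^3) / (1 − 0.7507)] ≈ 1839.8090 million.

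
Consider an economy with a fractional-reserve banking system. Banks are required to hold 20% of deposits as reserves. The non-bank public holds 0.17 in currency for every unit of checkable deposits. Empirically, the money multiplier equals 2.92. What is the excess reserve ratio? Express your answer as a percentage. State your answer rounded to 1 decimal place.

3.1%

Using m = 2.92. Since m = (1 + c)/(c + rr + e), the denominator satisfies c + rr + e = (1 + c)/m = (1 + 0.17) / 2.92 ≈ 0.400685.
With c = 0.17 and rr = 0.2, the excess reserve ratio is 0.400685 − 0.17 − 0.2 = 0.030685.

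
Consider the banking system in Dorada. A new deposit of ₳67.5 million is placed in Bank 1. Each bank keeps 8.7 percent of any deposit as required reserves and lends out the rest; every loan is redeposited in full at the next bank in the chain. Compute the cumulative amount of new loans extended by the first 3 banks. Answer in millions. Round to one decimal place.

₳169.3 million

Bank i lends (1 − rr)^i of the original deposit: Bank 1 lends 67.5·0.9130 = 61.6275, Bank 2 lends 67.5·0.9130² ≈ 56.2659, and so on.
Summing a geometric series: total = 67.5·[0.9130·(1 − 0.9130^3) / (1 − 0.9130)] ≈ 169.2642 million.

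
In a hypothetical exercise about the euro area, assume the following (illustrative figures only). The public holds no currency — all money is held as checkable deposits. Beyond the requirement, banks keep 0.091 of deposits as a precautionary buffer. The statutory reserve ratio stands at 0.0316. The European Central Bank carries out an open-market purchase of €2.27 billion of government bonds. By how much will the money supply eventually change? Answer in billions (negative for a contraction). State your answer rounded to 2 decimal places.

The money multiplier is m = 1 / (rr + e) = 1 / (0.0316 + 0.091) ≈ 8.1566.
The purchase adds 2.27 billion of base, so ΔM = m × ΔMB = 8.1566 × (+2.27) ≈ 18.5155 billion.

€18.52 billion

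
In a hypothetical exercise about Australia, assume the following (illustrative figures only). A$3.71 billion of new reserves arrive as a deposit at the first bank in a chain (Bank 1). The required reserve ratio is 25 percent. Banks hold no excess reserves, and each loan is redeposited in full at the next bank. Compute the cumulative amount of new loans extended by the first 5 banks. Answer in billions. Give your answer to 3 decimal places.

A$8.489 billion

Bank i lends (1 − rr)^i of the original deposit: Bank 1 lends 3.71·0.7500 = 2.7825, Bank 2 lends 3.71·0.7500² ≈ 2.0869, and so on.
Summing a geometric series: total = 3.71·[0.7500·(1 − 0.7500^5) / (1 − 0.7500)] ≈ 8.4888 billion.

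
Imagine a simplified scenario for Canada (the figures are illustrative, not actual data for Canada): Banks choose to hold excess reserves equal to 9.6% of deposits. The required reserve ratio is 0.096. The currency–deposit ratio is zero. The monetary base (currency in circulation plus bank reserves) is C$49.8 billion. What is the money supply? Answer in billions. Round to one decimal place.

C$259.4 billion

The money multiplier is m = 1 / (rr + e) = 1 / (0.096 + 0.096) ≈ 5.2083.
So M = m × MB = 5.2083 × 49.8 ≈ 259.3733 billion.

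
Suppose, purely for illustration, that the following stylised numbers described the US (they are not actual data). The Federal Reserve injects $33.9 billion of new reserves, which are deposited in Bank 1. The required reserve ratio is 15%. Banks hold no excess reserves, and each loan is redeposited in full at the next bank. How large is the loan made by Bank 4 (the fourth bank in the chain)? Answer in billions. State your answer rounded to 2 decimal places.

$17.70 billion

Each bank lends a fraction (1 − rr) = 0.8500 of the deposit it receives, so Bank 4 receives 33.9·0.8500^3 and lends 33.9·0.8500^4 ≈ 17.6960 billion.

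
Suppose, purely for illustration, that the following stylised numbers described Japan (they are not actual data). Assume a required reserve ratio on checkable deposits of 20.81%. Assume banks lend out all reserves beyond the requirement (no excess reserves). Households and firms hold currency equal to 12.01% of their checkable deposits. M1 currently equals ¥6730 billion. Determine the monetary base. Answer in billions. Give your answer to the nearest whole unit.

¥1972 billion

The money multiplier is m = (1 + c) / (rr + c) = (1 + 0.1201) / (0.2081 + 0.1201) ≈ 3.41286.
MB = M / m = 6730 / 3.41286 ≈ 1971.9531 billion.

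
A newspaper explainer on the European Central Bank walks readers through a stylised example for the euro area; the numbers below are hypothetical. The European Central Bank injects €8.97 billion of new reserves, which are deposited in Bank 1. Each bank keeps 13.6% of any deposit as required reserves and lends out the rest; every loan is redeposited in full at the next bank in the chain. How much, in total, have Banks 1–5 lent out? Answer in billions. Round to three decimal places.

€29.549 billion

Bank i lends (1 − rr)^i of the original deposit: Bank 1 lends 8.97·0.8640 ≈ 7.7501, Bank 2 lends 8.97·0.8640² ≈ 6.6961, and so on.
Summing a geometric series: total = 8.97·[0.8640·(1 − 0.8640^5) / (1 − 0.8640)] ≈ 29.5489 billion.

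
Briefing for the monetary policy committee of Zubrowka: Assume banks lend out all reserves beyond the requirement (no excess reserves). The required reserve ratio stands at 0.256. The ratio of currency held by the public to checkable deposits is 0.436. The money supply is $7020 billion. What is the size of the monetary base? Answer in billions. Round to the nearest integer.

$3383 billion

The money multiplier is m = (1 + c) / (rr + c) = (1 + 0.436) / (0.256 + 0.436) ≈ 2.07514.
MB = M / m = 7020 / 2.07514 ≈ 3382.9043 billion.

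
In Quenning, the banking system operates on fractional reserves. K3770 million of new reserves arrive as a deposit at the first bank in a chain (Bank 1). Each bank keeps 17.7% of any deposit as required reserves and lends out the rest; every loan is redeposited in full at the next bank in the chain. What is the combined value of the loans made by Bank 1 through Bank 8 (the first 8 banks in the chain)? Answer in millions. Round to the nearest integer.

K13840 million

Bank i lends (1 − rr)^i of the original deposit: Bank 1 lends 3770·0.8230 = 3102.7100, Bank 2 lends 3770·0.8230² ≈ 2553.5303, and so on.
Summing a geometric series: total = 3770·[0.8230·(1 − 0.8230^8) / (1 − 0.8230)] ≈ 13839.9428 million.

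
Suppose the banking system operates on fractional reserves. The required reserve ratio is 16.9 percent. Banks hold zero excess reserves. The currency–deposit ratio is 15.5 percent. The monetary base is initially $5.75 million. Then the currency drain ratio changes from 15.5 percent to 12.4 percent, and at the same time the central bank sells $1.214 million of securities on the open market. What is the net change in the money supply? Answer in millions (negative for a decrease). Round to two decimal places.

Before: m₁ = (1 + 0.155) / (0.169 + 0.155) ≈ 3.5648, MB₁ = 5.75, so M₁ = 3.5648 × 5.75 = 20.4976 million.
After: m₂ = (1 + 0.124) / (0.169 + 0.124) ≈ 3.8362, MB₂ = 5.75 − 1.214 = 4.536, so M₂ = 3.8362 × 4.536 ≈ 17.401 million.
ΔM = M₂ − M₁ = 17.401 − 20.4976 = -3.0966 million.

-3.10 million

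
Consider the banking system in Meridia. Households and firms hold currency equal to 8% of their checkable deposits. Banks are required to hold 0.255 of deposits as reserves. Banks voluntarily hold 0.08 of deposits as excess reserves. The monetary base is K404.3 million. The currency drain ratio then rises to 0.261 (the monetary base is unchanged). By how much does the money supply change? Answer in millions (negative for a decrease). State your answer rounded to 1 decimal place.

-196.7 million

Initially m₁ = (1 + 0.08) / (0.255 + 0.08 + 0.08) ≈ 2.60241, so M₁ = 2.60241 × 404.3 ≈ 1052.1544 million.
After the change m₂ = (1 + 0.261) / (0.255 + 0.08 + 0.261) ≈ 2.11577, so M₂ = 2.11577 × 404.3 ≈ 855.4058 million.
ΔM = M₂ − M₁ = 855.4058 − 1052.1544 = -196.7486 million.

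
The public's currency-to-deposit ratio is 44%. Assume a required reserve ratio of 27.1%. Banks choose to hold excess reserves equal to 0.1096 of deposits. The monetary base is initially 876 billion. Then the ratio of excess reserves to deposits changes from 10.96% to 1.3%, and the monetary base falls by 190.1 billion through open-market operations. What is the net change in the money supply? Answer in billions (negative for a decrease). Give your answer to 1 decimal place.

Before: m₁ = (1 + 0.44) / (0.271 + 0.1096 + 0.44) ≈ 1.75481, MB₁ = 876, so M₁ = 1.75481 × 876 ≈ 1537.2136 billion.
After: m₂ = (1 + 0.44) / (0.271 + 0.013 + 0.44) ≈ 1.98895, MB₂ = 876 − 190.1 = 685.9, so M₂ = 1.98895 × 685.9 ≈ 1364.2208 billion.
ΔM = M₂ − M₁ = 1364.2208 − 1537.2136 = -172.9928 billion.

-173.0 billion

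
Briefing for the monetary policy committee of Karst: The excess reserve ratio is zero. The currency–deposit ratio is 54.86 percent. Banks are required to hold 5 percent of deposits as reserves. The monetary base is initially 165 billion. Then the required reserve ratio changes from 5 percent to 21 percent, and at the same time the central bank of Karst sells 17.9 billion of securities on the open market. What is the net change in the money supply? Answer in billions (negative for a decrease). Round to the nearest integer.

Before: m₁ = (1 + 0.5486) / (0.05 + 0.5486) ≈ 2.5870, MB₁ = 165, so M₁ = 2.5870 × 165 = 426.855 billion.
After: m₂ = (1 + 0.5486) / (0.21 + 0.5486) ≈ 2.0414, MB₂ = 165 − 17.9 = 147.1, so M₂ = 2.0414 × 147.1 ≈ 300.2899 billion.
ΔM = M₂ − M₁ = 300.2899 − 426.855 = -126.5651 billion.

-127 billion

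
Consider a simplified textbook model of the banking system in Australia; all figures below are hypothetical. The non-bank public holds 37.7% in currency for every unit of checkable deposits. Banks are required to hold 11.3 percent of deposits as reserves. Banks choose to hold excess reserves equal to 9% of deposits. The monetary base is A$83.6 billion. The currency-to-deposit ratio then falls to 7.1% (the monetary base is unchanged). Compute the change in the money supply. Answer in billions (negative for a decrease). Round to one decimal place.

A$128.3 billion

Initially m₁ = (1 + 0.377) / (0.113 + 0.09 + 0.377) ≈ 2.3741, so M₁ = 2.3741 × 83.6 ≈ 198.4748 billion.
After the change m₂ = (1 + 0.071) / (0.113 + 0.09 + 0.071) ≈ 3.9088, so M₂ = 3.9088 × 83.6 ≈ 326.7757 billion.
ΔM = M₂ − M₁ = 326.7757 − 198.4748 = 128.3009 billion.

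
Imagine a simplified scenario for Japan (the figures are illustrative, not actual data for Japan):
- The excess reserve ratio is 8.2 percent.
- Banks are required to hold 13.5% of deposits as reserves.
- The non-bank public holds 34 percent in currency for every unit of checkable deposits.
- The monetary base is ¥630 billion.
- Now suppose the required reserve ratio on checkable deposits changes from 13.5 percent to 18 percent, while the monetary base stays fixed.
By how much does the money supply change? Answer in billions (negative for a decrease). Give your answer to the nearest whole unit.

Initially m₁ = (1 + 0.34) / (0.135 + 0.082 + 0.34) ≈ 2.4057, so M₁ = 2.4057 × 630 = 1515.591 billion.
After the change m₂ = (1 + 0.34) / (0.18 + 0.082 + 0.34) ≈ 2.2259, so M₂ = 2.2259 × 630 = 1402.317 billion.
ΔM = M₂ − M₁ = 1402.317 − 1515.591 = -113.274 billion.

-113 billion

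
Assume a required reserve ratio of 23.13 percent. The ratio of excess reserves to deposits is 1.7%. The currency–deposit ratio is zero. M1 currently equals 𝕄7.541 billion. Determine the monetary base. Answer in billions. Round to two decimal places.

𝕄1.87 billion

The money multiplier is m = 1 / (rr + e) = 1 / (0.2313 + 0.017) ≈ 4.0274.
MB = M / m = 7.541 / 4.0274 ≈ 1.8724 billion.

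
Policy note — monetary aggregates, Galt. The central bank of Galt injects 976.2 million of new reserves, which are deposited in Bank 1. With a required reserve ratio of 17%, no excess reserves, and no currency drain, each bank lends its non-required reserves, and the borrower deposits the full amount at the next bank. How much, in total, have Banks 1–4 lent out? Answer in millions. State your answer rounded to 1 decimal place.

Bank i lends (1 − rr)^i of the original deposit: Bank 1 lends 976.2·0.8300 = 810.2460, Bank 2 lends 976.2·0.8300² ≈ 672.5042, and so on.
Summing a geometric series: total = 976.2·[0.8300·(1 − 0.8300^4) / (1 − 0.8300)] ≈ 2504.2168 million.

2504.2 million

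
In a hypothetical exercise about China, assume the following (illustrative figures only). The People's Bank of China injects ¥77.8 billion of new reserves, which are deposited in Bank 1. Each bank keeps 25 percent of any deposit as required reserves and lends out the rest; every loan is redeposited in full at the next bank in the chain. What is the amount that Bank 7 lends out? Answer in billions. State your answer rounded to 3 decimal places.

¥10.385 billion

Each bank lends a fraction (1 − rr) = 0.7500 of the deposit it receives, so Bank 7 receives 77.8·0.7500^6 and lends 77.8·0.7500^7 ≈ 10.3850 billion.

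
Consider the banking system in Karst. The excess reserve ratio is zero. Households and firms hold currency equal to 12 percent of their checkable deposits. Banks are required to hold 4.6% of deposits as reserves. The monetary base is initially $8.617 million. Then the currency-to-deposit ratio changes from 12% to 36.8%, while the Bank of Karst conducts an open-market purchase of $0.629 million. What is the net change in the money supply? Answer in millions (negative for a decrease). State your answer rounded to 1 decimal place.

Before: m₁ = (1 + 0.12) / (0.046 + 0.12) ≈ 6.7470, MB₁ = 8.617, so M₁ = 6.7470 × 8.617 ≈ 58.1389 million.
After: m₂ = (1 + 0.368) / (0.046 + 0.368) ≈ 3.3043, MB₂ = 8.617 + 0.629 = 9.246, so M₂ = 3.3043 × 9.246 ≈ 30.5516 million.
ΔM = M₂ − M₁ = 30.5516 − 58.1389 = -27.5873 million.

-27.6 million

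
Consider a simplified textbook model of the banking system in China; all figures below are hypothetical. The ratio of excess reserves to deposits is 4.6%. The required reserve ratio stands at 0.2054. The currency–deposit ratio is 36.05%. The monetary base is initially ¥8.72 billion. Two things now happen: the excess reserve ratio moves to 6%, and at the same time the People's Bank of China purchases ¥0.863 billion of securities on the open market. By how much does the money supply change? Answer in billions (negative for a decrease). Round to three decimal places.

¥1.442 billion

Before: m₁ = (1 + 0.3605) / (0.2054 + 0.046 + 0.3605) ≈ 2.22340, MB₁ = 8.72, so M₁ = 2.22340 × 8.72 ≈ 19.388 billion.
After: m₂ = (1 + 0.3605) / (0.2054 + 0.06 + 0.3605) ≈ 2.17367, MB₂ = 8.72 + 0.863 = 9.583, so M₂ = 2.17367 × 9.583 ≈ 20.8303 billion.
ΔM = M₂ − M₁ = 20.8303 − 19.388 = 1.4423 billion.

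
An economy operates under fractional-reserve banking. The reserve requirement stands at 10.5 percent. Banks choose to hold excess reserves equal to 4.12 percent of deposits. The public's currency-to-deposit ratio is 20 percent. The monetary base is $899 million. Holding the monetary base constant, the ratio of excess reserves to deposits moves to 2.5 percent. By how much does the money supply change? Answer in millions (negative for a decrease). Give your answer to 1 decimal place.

Initially m₁ = (1 + 0.2) / (0.105 + 0.0412 + 0.2) ≈ 3.46620, so M₁ = 3.46620 × 899 = 3116.1138 million.
After the change m₂ = (1 + 0.2) / (0.105 + 0.025 + 0.2) ≈ 3.63636, so M₂ = 3.63636 × 899 ≈ 3269.0876 million.
ΔM = M₂ − M₁ = 3269.0876 − 3116.1138 = 152.9738 million.

$153.0 million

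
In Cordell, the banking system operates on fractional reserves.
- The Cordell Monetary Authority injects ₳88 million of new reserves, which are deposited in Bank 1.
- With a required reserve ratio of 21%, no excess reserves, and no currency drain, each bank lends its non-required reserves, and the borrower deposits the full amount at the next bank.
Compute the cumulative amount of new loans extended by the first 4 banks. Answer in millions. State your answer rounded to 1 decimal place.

₳202.1 million

Bank i lends (1 − rr)^i of the original deposit: Bank 1 lends 88·0.7900 = 69.5200, Bank 2 lends 88·0.7900² = 54.9208, and so on.
Summing a geometric series: total = 88·[0.7900·(1 − 0.7900^4) / (1 − 0.7900)] ≈ 202.1043 million.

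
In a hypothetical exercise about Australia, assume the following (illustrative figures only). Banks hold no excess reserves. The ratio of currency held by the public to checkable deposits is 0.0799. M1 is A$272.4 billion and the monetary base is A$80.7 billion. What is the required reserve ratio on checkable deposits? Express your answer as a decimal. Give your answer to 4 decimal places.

0.2400

Using m = M/MB = 272.4/80.7 ≈ 3.375465. Since m = (1 + c)/(c + rr + e), the denominator satisfies c + rr + e = (1 + c)/m = (1 + 0.0799) / 3.375465 ≈ 0.319926.
With c = 0.0799 and e = 0, the required reserve ratio on checkable deposits is 0.319926 − 0.0799 − 0 = 0.240026.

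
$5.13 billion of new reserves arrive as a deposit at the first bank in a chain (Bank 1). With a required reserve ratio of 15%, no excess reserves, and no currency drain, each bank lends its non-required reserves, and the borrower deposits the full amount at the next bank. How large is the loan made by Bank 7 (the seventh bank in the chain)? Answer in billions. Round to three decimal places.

$1.645 billion

Each bank lends a fraction (1 − rr) = 0.8500 of the deposit it receives, so Bank 7 receives 5.13·0.8500^6 and lends 5.13·0.8500^7 ≈ 1.6446 billion.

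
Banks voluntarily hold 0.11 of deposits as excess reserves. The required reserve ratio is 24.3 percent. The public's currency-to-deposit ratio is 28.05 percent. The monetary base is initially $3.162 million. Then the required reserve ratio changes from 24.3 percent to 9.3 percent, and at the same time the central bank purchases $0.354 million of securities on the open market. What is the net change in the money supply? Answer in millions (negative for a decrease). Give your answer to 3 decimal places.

Before: m₁ = (1 + 0.2805) / (0.243 + 0.11 + 0.2805) ≈ 2.02131, MB₁ = 3.162, so M₁ = 2.02131 × 3.162 ≈ 6.3914 million.
After: m₂ = (1 + 0.2805) / (0.093 + 0.11 + 0.2805) ≈ 2.64840, MB₂ = 3.162 + 0.354 = 3.516, so M₂ = 2.64840 × 3.516 ≈ 9.3118 million.
ΔM = M₂ − M₁ = 9.3118 − 6.3914 = 2.9204 million.

$2.920 million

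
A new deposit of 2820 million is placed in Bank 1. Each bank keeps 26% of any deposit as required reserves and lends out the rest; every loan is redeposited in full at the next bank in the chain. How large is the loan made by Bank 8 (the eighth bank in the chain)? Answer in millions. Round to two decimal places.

Each bank lends a fraction (1 − rr) = 0.7400 of the deposit it receives, so Bank 8 receives 2820·0.7400^7 and lends 2820·0.7400^8 ≈ 253.5729 million.

253.57 million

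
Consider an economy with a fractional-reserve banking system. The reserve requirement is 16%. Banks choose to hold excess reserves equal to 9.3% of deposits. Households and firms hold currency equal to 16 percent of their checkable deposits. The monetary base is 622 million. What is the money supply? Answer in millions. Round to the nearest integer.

The money multiplier is m = (1 + c) / (rr + e + c) = (1 + 0.16) / (0.16 + 0.093 + 0.16) ≈ 2.8087.
So M = m × MB = 2.8087 × 622 = 1747.0114 million.

1747 million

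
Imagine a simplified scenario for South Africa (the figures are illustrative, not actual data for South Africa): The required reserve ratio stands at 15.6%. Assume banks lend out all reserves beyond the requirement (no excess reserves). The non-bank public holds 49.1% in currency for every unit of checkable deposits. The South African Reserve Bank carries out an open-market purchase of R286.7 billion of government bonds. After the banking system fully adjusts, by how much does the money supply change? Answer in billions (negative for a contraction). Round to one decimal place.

The money multiplier is m = (1 + c) / (rr + c) = (1 + 0.491) / (0.156 + 0.491) ≈ 2.30448.
The purchase adds 286.7 billion of base, so ΔM = m × ΔMB = 2.30448 × (+286.7) ≈ 660.6944 billion.

R660.7 billion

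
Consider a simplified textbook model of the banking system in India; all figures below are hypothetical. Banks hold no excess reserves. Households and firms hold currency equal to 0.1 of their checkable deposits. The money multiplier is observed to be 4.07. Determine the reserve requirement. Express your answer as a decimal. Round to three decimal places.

Using m = 4.07. Since m = (1 + c)/(c + rr + e), the denominator satisfies c + rr + e = (1 + c)/m = (1 + 0.1) / 4.07 ≈ 0.270270.
With c = 0.1 and e = 0, the reserve requirement is 0.270270 − 0.1 − 0 = 0.17027.

0.170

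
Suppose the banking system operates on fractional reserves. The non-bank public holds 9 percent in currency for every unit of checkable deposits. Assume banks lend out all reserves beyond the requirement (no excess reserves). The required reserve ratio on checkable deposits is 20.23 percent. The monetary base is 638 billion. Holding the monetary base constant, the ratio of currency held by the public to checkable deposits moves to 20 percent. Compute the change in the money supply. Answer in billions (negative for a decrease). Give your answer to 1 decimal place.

-476.1 billion

Initially m₁ = (1 + 0.09) / (0.2023 + 0.09) ≈ 3.72905, so M₁ = 3.72905 × 638 = 2379.1339 billion.
After the change m₂ = (1 + 0.2) / (0.2023 + 0.2) ≈ 2.98285, so M₂ = 2.98285 × 638 = 1903.0583 billion.
ΔM = M₂ − M₁ = 1903.0583 − 2379.1339 = -476.0756 billion.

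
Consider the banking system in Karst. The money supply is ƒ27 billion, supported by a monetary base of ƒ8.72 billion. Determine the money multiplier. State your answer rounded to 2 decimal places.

The money multiplier is m = M / MB = 27 / 8.72 ≈ 3.09633.

3.10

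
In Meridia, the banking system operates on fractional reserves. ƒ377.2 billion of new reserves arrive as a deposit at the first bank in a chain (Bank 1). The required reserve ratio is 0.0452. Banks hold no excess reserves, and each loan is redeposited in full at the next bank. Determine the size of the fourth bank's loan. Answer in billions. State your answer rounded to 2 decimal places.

ƒ313.49 billion

Each bank lends a fraction (1 − rr) = 0.9548 of the deposit it receives, so Bank 4 receives 377.2·0.9548^3 and lends 377.2·0.9548^4 ≈ 313.4883 billion.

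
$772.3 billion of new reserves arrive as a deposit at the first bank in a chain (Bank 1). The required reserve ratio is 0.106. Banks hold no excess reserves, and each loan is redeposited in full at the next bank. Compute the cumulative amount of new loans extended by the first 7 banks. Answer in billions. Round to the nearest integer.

$3541 billion

Bank i lends (1 − rr)^i of the original deposit: Bank 1 lends 772.3·0.8940 = 690.4362, Bank 2 lends 772.3·0.8940² ≈ 617.2500, and so on.
Summing a geometric series: total = 772.3·[0.8940·(1 − 0.8940^7) / (1 − 0.8940)] ≈ 3540.6489 billion.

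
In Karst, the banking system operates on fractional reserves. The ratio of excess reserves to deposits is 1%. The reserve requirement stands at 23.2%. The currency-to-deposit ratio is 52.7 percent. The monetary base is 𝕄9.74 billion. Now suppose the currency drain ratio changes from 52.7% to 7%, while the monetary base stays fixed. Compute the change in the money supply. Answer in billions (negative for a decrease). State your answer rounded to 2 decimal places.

Initially m₁ = (1 + 0.527) / (0.232 + 0.01 + 0.527) ≈ 1.9857, so M₁ = 1.9857 × 9.74 ≈ 19.3407 billion.
After the change m₂ = (1 + 0.07) / (0.232 + 0.01 + 0.07) ≈ 3.4295, so M₂ = 3.4295 × 9.74 ≈ 33.4033 billion.
ΔM = M₂ − M₁ = 33.4033 − 19.3407 = 14.0626 billion.

𝕄14.06 billion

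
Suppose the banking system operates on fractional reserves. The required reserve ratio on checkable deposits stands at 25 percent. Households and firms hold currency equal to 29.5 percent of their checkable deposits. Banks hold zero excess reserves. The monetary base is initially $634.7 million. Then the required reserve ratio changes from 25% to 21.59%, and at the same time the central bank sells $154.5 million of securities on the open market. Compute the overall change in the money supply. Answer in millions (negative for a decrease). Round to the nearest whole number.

-291 million

Before: m₁ = (1 + 0.295) / (0.25 + 0.295) ≈ 2.3761, MB₁ = 634.7, so M₁ = 2.3761 × 634.7 ≈ 1508.1107 million.
After: m₂ = (1 + 0.295) / (0.2159 + 0.295) ≈ 2.5347, MB₂ = 634.7 − 154.5 = 480.2, so M₂ = 2.5347 × 480.2 ≈ 1217.1629 million.
ΔM = M₂ − M₁ = 1217.1629 − 1508.1107 = -290.9478 million.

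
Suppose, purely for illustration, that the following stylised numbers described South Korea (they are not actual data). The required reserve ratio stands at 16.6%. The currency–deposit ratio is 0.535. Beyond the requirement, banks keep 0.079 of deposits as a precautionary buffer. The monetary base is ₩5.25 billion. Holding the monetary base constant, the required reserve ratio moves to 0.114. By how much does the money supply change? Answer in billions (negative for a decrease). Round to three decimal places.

₩0.738 billion

Initially m₁ = (1 + 0.535) / (0.166 + 0.079 + 0.535) ≈ 1.96795, so M₁ = 1.96795 × 5.25 ≈ 10.3317 billion.
After the change m₂ = (1 + 0.535) / (0.114 + 0.079 + 0.535) ≈ 2.10852, so M₂ = 2.10852 × 5.25 ≈ 11.0697 billion.
ΔM = M₂ − M₁ = 11.0697 − 10.3317 = 0.738 billion.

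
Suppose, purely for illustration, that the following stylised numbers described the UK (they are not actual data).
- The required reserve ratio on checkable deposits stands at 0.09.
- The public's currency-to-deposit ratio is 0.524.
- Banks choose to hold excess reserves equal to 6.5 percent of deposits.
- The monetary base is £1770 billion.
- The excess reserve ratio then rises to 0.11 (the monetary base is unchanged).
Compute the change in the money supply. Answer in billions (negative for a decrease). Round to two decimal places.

Initially m₁ = (1 + 0.524) / (0.09 + 0.065 + 0.524) ≈ 2.2444772, so M₁ = 2.2444772 × 1770 ≈ 3972.7246 billion.
After the change m₂ = (1 + 0.524) / (0.09 + 0.11 + 0.524) ≈ 2.1049724, so M₂ = 2.1049724 × 1770 ≈ 3725.8011 billion.
ΔM = M₂ − M₁ = 3725.8011 − 3972.7246 = -246.9235 billion.

-246.92 billion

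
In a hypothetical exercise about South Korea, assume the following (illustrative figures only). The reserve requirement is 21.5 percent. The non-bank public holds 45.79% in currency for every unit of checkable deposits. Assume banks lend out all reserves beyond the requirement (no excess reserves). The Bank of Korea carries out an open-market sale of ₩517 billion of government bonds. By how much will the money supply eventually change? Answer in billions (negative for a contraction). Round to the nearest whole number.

The money multiplier is m = (1 + c) / (rr + c) = (1 + 0.4579) / (0.215 + 0.4579) ≈ 2.1666.
The sale removes 517 billion of base, so ΔM = m × ΔMB = 2.1666 × (−517) = -1120.1322 billion.

-1120 billion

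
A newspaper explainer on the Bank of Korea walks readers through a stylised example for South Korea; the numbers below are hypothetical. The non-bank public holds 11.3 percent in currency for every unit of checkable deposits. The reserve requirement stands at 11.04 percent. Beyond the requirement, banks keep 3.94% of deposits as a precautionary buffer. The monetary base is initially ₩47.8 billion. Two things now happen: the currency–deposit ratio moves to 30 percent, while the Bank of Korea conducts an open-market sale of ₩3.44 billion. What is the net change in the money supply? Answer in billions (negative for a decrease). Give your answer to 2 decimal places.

-74.23 billion

Before: m₁ = (1 + 0.113) / (0.1104 + 0.0394 + 0.113) ≈ 4.23516, MB₁ = 47.8, so M₁ = 4.23516 × 47.8 ≈ 202.4406 billion.
After: m₂ = (1 + 0.3) / (0.1104 + 0.0394 + 0.3) ≈ 2.89017, MB₂ = 47.8 − 3.44 = 44.36, so M₂ = 2.89017 × 44.36 ≈ 128.2079 billion.
ΔM = M₂ − M₁ = 128.2079 − 202.4406 = -74.2327 billion.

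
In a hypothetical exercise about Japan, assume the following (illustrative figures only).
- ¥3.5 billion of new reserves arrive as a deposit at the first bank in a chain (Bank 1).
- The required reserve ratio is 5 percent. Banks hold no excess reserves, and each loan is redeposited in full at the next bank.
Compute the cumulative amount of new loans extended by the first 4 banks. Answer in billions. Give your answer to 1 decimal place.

¥12.3 billion

Bank i lends (1 − rr)^i of the original deposit: Bank 1 lends 3.5·0.9500 = 3.3250, Bank 2 lends 3.5·0.9500² ≈ 3.1587, and so on.
Summing a geometric series: total = 3.5·[0.9500·(1 − 0.9500^4) / (1 − 0.9500)] ≈ 12.3353 billion.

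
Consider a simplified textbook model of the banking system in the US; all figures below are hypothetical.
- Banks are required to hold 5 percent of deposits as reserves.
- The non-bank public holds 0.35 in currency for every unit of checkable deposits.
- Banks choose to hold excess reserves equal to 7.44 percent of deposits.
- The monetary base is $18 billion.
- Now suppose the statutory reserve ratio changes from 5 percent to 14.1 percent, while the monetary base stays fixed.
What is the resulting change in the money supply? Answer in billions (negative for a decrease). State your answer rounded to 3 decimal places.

-8.244 billion

Initially m₁ = (1 + 0.35) / (0.05 + 0.0744 + 0.35) ≈ 2.845700, so M₁ = 2.845700 × 18 = 51.2226 billion.
After the change m₂ = (1 + 0.35) / (0.141 + 0.0744 + 0.35) ≈ 2.387690, so M₂ = 2.387690 × 18 ≈ 42.9784 billion.
ΔM = M₂ − M₁ = 42.9784 − 51.2226 = -8.2442 billion.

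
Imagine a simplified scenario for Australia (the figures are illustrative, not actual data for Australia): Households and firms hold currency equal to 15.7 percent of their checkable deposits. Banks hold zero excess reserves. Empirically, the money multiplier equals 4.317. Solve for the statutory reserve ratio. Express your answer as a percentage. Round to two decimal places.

Using m = 4.317. Since m = (1 + c)/(c + rr + e), the denominator satisfies c + rr + e = (1 + c)/m = (1 + 0.157) / 4.317 ≈ 0.268010.
With c = 0.157 and e = 0, the statutory reserve ratio is 0.268010 − 0.157 − 0 = 0.11101.

11.10%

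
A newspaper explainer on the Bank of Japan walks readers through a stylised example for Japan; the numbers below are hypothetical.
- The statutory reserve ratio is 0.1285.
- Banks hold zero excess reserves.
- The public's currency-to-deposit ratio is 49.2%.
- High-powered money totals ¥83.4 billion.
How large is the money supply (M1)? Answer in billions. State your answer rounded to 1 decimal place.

The money multiplier is m = (1 + c) / (rr + c) = (1 + 0.492) / (0.1285 + 0.492) ≈ 2.4045.
So M = m × MB = 2.4045 × 83.4 = 200.5353 billion.

¥200.5 billion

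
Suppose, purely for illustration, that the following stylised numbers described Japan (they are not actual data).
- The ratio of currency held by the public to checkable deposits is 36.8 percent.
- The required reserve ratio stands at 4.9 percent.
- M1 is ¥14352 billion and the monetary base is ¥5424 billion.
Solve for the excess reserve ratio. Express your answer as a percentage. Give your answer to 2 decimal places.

Using m = M/MB = 14352/5424 ≈ 2.646018. Since m = (1 + c)/(c + rr + e), the denominator satisfies c + rr + e = (1 + c)/m = (1 + 0.368) / 2.646018 ≈ 0.517003.
With c = 0.368 and rr = 0.049, the excess reserve ratio is 0.517003 − 0.368 − 0.049 = 0.100003.

10.00%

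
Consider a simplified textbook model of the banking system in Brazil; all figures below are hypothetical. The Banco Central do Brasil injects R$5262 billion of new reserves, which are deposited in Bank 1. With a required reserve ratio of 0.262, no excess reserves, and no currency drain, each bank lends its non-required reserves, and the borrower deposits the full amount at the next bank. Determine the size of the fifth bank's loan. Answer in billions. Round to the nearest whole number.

Each bank lends a fraction (1 − rr) = 0.7380 of the deposit it receives, so Bank 5 receives 5262·0.7380^4 and lends 5262·0.7380^5 ≈ 1151.9474 billion.

R$1152 billion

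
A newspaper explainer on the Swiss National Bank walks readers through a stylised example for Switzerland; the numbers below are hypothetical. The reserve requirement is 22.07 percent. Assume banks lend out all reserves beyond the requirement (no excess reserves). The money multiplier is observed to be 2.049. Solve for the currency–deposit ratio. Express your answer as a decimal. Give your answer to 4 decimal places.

0.5222

Using m = 2.049. From m = (1 + c)/(c + rr + e), rearranging gives 1 + c = m·(c + rr + e), so c·(1 − m) = m·(rr + e) − 1.
Hence c = [m·(rr + e) − 1]/(1 − m) = [2.049 × (0.2207 + 0) − 1] / (1 − 2.049) ≈ 0.522198.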